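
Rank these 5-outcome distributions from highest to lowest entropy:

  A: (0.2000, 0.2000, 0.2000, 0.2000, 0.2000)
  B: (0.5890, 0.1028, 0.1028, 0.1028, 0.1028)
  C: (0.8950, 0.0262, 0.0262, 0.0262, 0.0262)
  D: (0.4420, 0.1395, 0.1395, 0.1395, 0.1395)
A > D > B > C

Key insight: Entropy is maximized by uniform distributions and minimized by concentrated distributions.

Entropies:
  H(A) = 2.3219 bits
  H(B) = 1.7990 bits
  H(C) = 0.6946 bits
  H(D) = 2.1063 bits

Ranking: A > D > B > C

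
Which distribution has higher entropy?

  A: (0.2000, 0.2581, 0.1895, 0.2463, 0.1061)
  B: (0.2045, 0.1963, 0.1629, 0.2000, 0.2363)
B

Both distributions are close to uniform, making this a harder comparison.

H(A) = 2.2647 bits
H(B) = 2.3120 bits

The distribution closer to uniform has higher entropy.
Answer: B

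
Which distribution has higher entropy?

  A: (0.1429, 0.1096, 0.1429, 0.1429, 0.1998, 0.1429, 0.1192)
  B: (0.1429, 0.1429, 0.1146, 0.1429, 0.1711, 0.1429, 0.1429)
B

Both distributions are close to uniform, making this a harder comparison.

H(A) = 2.7837 bits
H(B) = 2.7992 bits

The distribution closer to uniform has higher entropy.
Answer: B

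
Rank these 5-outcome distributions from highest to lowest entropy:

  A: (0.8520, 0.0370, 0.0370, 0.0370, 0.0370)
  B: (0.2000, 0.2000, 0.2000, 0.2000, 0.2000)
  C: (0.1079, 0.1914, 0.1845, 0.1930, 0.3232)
B > C > A

Key insight: Entropy is maximized by uniform distributions and minimized by concentrated distributions.

- Uniform distributions have maximum entropy log₂(5) = 2.3219 bits
- The more "peaked" or concentrated a distribution, the lower its entropy

Entropies:
  H(A) = 0.9008 bits
  H(B) = 2.3219 bits
  H(C) = 2.2377 bits

Ranking: B > C > A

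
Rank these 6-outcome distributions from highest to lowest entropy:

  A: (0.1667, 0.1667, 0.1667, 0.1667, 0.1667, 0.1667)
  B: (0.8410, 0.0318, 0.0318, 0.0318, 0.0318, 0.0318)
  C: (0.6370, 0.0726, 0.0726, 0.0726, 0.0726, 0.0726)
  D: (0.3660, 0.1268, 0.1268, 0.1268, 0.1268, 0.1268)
A > D > C > B

Key insight: Entropy is maximized by uniform distributions and minimized by concentrated distributions.

Entropies:
  H(A) = 2.5850 bits
  H(B) = 1.0011 bits
  H(C) = 1.7880 bits
  H(D) = 2.4197 bits

Ranking: A > D > C > B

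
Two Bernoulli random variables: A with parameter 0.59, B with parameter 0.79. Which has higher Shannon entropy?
A

For binary distributions, entropy is maximized at p=0.5 and decreases as p moves toward 0 or 1.

H(A) = H(0.59) = 0.9765 bits
H(B) = H(0.79) = 0.7415 bits

Distribution A (p=0.59) is closer to uniform (p=0.5), so it has higher entropy.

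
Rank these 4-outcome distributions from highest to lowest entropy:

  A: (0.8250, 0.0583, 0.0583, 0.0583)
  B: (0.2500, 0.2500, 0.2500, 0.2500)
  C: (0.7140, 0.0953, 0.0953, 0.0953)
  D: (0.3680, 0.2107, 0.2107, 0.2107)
B > D > C > A

Key insight: Entropy is maximized by uniform distributions and minimized by concentrated distributions.

Entropies:
  H(A) = 0.9464 bits
  H(B) = 2.0000 bits
  H(C) = 1.3168 bits
  H(D) = 1.9508 bits

Ranking: B > D > C > A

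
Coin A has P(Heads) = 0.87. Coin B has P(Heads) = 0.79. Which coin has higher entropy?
B

For binary distributions, entropy is maximized at p=0.5 and decreases as p moves toward 0 or 1.

H(A) = H(0.87) = 0.5574 bits
H(B) = H(0.79) = 0.7415 bits

Distribution B (p=0.79) is closer to uniform (p=0.5), so it has higher entropy.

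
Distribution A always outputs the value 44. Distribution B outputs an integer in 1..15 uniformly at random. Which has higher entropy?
B

A is deterministic, so H(A) = 0. B is uniform over 15 outcomes, so H(B) = log₂(15) = 3.907 bits. Any distribution with genuine randomness has higher entropy than a deterministic one.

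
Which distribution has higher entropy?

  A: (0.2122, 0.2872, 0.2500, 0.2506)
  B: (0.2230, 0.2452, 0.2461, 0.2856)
B

Both distributions are close to uniform, making this a harder comparison.

H(A) = 1.9918 bits
H(B) = 1.9942 bits

The distribution closer to uniform has higher entropy.
Answer: B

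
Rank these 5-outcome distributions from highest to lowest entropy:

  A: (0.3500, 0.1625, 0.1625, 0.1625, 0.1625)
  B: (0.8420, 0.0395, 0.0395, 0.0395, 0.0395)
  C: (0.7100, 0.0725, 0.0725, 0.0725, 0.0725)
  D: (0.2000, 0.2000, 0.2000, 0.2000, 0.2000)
D > A > C > B

Key insight: Entropy is maximized by uniform distributions and minimized by concentrated distributions.

Entropies:
  H(A) = 2.2341 bits
  H(B) = 0.9455 bits
  H(C) = 1.4487 bits
  H(D) = 2.3219 bits

Ranking: D > A > C > B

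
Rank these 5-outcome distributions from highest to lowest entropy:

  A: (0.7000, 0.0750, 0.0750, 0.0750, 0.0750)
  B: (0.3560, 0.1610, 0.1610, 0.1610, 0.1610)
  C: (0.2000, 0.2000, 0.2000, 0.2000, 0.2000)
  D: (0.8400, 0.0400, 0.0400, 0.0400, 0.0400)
C > B > A > D

Key insight: Entropy is maximized by uniform distributions and minimized by concentrated distributions.

Entropies:
  H(A) = 1.4813 bits
  H(B) = 2.2273 bits
  H(C) = 2.3219 bits
  H(D) = 0.9543 bits

Ranking: C > B > A > D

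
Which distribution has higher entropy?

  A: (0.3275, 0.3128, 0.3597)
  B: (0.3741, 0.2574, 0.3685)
A

Both distributions are close to uniform, making this a harder comparison.

H(A) = 1.5825 bits
H(B) = 1.5654 bits

The distribution closer to uniform has higher entropy.
Answer: A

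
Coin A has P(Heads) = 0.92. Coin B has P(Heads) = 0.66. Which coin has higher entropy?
B

For binary distributions, entropy is maximized at p=0.5 and decreases as p moves toward 0 or 1.

H(A) = H(0.92) = 0.4022 bits
H(B) = H(0.66) = 0.9248 bits

Distribution B (p=0.66) is closer to uniform (p=0.5), so it has higher entropy.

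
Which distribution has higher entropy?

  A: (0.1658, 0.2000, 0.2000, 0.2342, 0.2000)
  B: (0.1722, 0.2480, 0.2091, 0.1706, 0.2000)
A

Both distributions are close to uniform, making this a harder comparison.

H(A) = 2.3135 bits
H(B) = 2.3077 bits

The distribution closer to uniform has higher entropy.
Answer: A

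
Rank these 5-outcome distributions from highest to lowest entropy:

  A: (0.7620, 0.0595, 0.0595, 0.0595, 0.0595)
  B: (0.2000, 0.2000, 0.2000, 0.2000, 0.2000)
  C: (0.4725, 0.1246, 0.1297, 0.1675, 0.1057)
B > C > A

Key insight: Entropy is maximized by uniform distributions and minimized by concentrated distributions.

- Uniform distributions have maximum entropy log₂(5) = 2.3219 bits
- The more "peaked" or concentrated a distribution, the lower its entropy

Entropies:
  H(A) = 1.2677 bits
  H(B) = 2.3219 bits
  H(C) = 2.0421 bits

Ranking: B > C > A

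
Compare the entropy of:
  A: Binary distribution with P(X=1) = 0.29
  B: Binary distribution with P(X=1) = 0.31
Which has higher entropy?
B

For binary distributions, entropy is maximized at p=0.5 and decreases as p moves toward 0 or 1.

H(A) = H(0.29) = 0.8687 bits
H(B) = H(0.31) = 0.8932 bits

Distribution B (p=0.31) is closer to uniform (p=0.5), so it has higher entropy.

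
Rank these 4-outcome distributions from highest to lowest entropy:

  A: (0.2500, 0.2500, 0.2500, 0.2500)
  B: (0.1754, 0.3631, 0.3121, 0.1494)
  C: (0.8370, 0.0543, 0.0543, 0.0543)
A > B > C

Key insight: Entropy is maximized by uniform distributions and minimized by concentrated distributions.

- Uniform distributions have maximum entropy log₂(4) = 2.0000 bits
- The more "peaked" or concentrated a distribution, the lower its entropy

Entropies:
  H(A) = 2.0000 bits
  H(B) = 1.9053 bits
  H(C) = 0.8998 bits

Ranking: A > B > C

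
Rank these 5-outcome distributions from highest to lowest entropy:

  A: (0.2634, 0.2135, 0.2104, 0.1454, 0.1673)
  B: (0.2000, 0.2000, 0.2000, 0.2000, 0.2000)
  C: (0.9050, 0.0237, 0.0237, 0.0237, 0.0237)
B > A > C

Key insight: Entropy is maximized by uniform distributions and minimized by concentrated distributions.

- Uniform distributions have maximum entropy log₂(5) = 2.3219 bits
- The more "peaked" or concentrated a distribution, the lower its entropy

Entropies:
  H(A) = 2.2917 bits
  H(B) = 2.3219 bits
  H(C) = 0.6429 bits

Ranking: B > A > C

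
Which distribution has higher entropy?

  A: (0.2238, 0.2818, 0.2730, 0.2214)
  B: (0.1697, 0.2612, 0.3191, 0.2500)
A

Both distributions are close to uniform, making this a harder comparison.

H(A) = 1.9912 bits
H(B) = 1.9660 bits

The distribution closer to uniform has higher entropy.
Answer: A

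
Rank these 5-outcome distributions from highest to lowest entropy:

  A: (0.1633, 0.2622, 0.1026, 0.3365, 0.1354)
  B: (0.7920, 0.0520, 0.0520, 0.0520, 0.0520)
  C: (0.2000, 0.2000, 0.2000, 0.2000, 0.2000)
C > A > B

Key insight: Entropy is maximized by uniform distributions and minimized by concentrated distributions.

- Uniform distributions have maximum entropy log₂(5) = 2.3219 bits
- The more "peaked" or concentrated a distribution, the lower its entropy

Entropies:
  H(A) = 2.1896 bits
  H(B) = 1.1536 bits
  H(C) = 2.3219 bits

Ranking: C > A > B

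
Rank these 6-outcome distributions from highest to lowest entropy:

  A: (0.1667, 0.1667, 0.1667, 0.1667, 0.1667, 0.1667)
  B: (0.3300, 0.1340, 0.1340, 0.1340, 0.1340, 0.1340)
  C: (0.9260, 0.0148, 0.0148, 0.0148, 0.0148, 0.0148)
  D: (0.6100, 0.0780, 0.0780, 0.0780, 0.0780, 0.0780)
A > B > D > C

Key insight: Entropy is maximized by uniform distributions and minimized by concentrated distributions.

Entropies:
  H(A) = 2.5850 bits
  H(B) = 2.4706 bits
  H(C) = 0.5525 bits
  H(D) = 1.8704 bits

Ranking: A > B > D > C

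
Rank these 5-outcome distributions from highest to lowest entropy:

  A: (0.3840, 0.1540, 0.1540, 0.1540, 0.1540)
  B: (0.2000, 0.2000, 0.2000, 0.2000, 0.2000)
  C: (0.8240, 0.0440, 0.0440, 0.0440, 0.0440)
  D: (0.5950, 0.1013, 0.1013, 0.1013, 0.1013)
B > A > D > C

Key insight: Entropy is maximized by uniform distributions and minimized by concentrated distributions.

Entropies:
  H(A) = 2.1928 bits
  H(B) = 2.3219 bits
  H(C) = 1.0232 bits
  H(D) = 1.7838 bits

Ranking: B > A > D > C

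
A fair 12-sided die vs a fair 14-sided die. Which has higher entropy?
14-sided die

Both are uniform distributions; for uniform over n outcomes, H = log₂(n). H(12-sided) = log₂(12) = 3.585 bits and H(14-sided) = log₂(14) = 3.807 bits. More outcomes in a uniform distribution means higher entropy.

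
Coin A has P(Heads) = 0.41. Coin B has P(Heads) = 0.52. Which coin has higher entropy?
B

For binary distributions, entropy is maximized at p=0.5 and decreases as p moves toward 0 or 1.

H(A) = H(0.41) = 0.9765 bits
H(B) = H(0.52) = 0.9988 bits

Distribution B (p=0.52) is closer to uniform (p=0.5), so it has higher entropy.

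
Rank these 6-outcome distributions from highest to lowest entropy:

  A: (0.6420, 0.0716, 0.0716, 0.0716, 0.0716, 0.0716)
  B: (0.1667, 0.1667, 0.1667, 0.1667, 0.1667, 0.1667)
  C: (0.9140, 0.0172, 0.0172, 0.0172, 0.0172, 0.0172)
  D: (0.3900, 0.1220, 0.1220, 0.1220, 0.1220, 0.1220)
B > D > A > C

Key insight: Entropy is maximized by uniform distributions and minimized by concentrated distributions.

Entropies:
  H(A) = 1.7723 bits
  H(B) = 2.5850 bits
  H(C) = 0.6227 bits
  H(D) = 2.3812 bits

Ranking: B > D > A > C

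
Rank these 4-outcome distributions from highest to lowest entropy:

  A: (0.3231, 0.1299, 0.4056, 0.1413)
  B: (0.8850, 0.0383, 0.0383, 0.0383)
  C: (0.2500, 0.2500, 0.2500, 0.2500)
C > A > B

Key insight: Entropy is maximized by uniform distributions and minimized by concentrated distributions.

- Uniform distributions have maximum entropy log₂(4) = 2.0000 bits
- The more "peaked" or concentrated a distribution, the lower its entropy

Entropies:
  H(A) = 1.8362 bits
  H(B) = 0.6971 bits
  H(C) = 2.0000 bits

Ranking: C > A > B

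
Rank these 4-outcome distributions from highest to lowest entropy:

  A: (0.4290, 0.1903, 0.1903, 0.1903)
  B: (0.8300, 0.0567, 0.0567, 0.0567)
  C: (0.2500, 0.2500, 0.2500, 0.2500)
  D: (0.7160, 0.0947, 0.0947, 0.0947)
C > A > D > B

Key insight: Entropy is maximized by uniform distributions and minimized by concentrated distributions.

Entropies:
  H(A) = 1.8904 bits
  H(B) = 0.9271 bits
  H(C) = 2.0000 bits
  H(D) = 1.3110 bits

Ranking: C > A > D > B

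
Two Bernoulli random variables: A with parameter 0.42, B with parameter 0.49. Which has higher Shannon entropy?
B

For binary distributions, entropy is maximized at p=0.5 and decreases as p moves toward 0 or 1.

H(A) = H(0.42) = 0.9815 bits
H(B) = H(0.49) = 0.9997 bits

Distribution B (p=0.49) is closer to uniform (p=0.5), so it has higher entropy.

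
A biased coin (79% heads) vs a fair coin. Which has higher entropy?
Fair coin

The fair coin is uniform (p=0.5), maximizing binary entropy at 1 bit. The biased coin has H(0.79) ≈ 0.741 bits — its outcome is more predictable, so its entropy is lower.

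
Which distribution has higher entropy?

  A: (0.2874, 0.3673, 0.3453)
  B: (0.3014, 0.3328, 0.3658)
B

Both distributions are close to uniform, making this a harder comparison.

H(A) = 1.5775 bits
H(B) = 1.5805 bits

The distribution closer to uniform has higher entropy.
Answer: B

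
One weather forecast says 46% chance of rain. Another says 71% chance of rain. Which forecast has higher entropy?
46% forecast

Treat each forecast as a Bernoulli distribution. Binary entropy is maximized at p=0.5 and falls off symmetrically toward 0 or 1. The 46% forecast is closer to 50%, so it is more uncertain. H(46%) ≈ 0.995 bits, H(71%) ≈ 0.869 bits.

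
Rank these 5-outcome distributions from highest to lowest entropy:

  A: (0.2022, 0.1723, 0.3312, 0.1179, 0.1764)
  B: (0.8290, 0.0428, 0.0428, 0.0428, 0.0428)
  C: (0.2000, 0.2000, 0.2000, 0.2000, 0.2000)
C > A > B

Key insight: Entropy is maximized by uniform distributions and minimized by concentrated distributions.

- Uniform distributions have maximum entropy log₂(5) = 2.3219 bits
- The more "peaked" or concentrated a distribution, the lower its entropy

Entropies:
  H(A) = 2.2366 bits
  H(B) = 1.0020 bits
  H(C) = 2.3219 bits

Ranking: C > A > B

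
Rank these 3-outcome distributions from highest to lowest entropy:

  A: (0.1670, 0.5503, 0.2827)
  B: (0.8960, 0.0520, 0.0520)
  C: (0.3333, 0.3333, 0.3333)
C > A > B

Key insight: Entropy is maximized by uniform distributions and minimized by concentrated distributions.

- Uniform distributions have maximum entropy log₂(3) = 1.5850 bits
- The more "peaked" or concentrated a distribution, the lower its entropy

Entropies:
  H(A) = 1.4207 bits
  H(B) = 0.5855 bits
  H(C) = 1.5850 bits

Ranking: C > A > B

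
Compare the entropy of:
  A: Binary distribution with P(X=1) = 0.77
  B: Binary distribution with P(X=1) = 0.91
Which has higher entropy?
A

For binary distributions, entropy is maximized at p=0.5 and decreases as p moves toward 0 or 1.

H(A) = H(0.77) = 0.7780 bits
H(B) = H(0.91) = 0.4365 bits

Distribution A (p=0.77) is closer to uniform (p=0.5), so it has higher entropy.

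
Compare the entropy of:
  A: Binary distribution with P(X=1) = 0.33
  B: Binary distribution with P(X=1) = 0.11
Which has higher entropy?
A

For binary distributions, entropy is maximized at p=0.5 and decreases as p moves toward 0 or 1.

H(A) = H(0.33) = 0.9149 bits
H(B) = H(0.11) = 0.4999 bits

Distribution A (p=0.33) is closer to uniform (p=0.5), so it has higher entropy.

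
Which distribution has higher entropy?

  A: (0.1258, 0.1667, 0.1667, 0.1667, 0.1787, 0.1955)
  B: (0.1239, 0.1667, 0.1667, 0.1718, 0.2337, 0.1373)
A

Both distributions are close to uniform, making this a harder comparison.

H(A) = 2.5730 bits
H(B) = 2.5549 bits

The distribution closer to uniform has higher entropy.
Answer: A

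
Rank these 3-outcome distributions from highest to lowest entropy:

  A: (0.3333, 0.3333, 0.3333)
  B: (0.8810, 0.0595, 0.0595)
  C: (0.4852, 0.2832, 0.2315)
A > C > B

Key insight: Entropy is maximized by uniform distributions and minimized by concentrated distributions.

- Uniform distributions have maximum entropy log₂(3) = 1.5850 bits
- The more "peaked" or concentrated a distribution, the lower its entropy

Entropies:
  H(A) = 1.5850 bits
  H(B) = 0.6455 bits
  H(C) = 1.5104 bits

Ranking: A > C > B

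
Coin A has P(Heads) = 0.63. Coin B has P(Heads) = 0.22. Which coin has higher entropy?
A

For binary distributions, entropy is maximized at p=0.5 and decreases as p moves toward 0 or 1.

H(A) = H(0.63) = 0.9507 bits
H(B) = H(0.22) = 0.7602 bits

Distribution A (p=0.63) is closer to uniform (p=0.5), so it has higher entropy.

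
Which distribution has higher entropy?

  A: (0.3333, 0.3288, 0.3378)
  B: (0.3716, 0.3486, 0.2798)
A

Both distributions are close to uniform, making this a harder comparison.

H(A) = 1.5849 bits
H(B) = 1.5748 bits

The distribution closer to uniform has higher entropy.
Answer: A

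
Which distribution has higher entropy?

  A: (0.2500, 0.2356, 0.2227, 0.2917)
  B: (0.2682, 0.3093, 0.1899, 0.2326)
A

Both distributions are close to uniform, making this a harder comparison.

H(A) = 1.9924 bits
H(B) = 1.9774 bits

The distribution closer to uniform has higher entropy.
Answer: A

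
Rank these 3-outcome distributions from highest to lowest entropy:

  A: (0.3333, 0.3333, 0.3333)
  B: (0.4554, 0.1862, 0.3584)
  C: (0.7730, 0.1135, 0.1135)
A > B > C

Key insight: Entropy is maximized by uniform distributions and minimized by concentrated distributions.

- Uniform distributions have maximum entropy log₂(3) = 1.5850 bits
- The more "peaked" or concentrated a distribution, the lower its entropy

Entropies:
  H(A) = 1.5850 bits
  H(B) = 1.4989 bits
  H(C) = 0.9997 bits

Ranking: A > B > C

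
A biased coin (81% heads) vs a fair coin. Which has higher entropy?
Fair coin

The fair coin is uniform (p=0.5), maximizing binary entropy at 1 bit. The biased coin has H(0.81) ≈ 0.701 bits — its outcome is more predictable, so its entropy is lower.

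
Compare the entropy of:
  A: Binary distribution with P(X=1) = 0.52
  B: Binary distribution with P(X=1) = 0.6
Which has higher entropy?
A

For binary distributions, entropy is maximized at p=0.5 and decreases as p moves toward 0 or 1.

H(A) = H(0.52) = 0.9988 bits
H(B) = H(0.6) = 0.9710 bits

Distribution A (p=0.52) is closer to uniform (p=0.5), so it has higher entropy.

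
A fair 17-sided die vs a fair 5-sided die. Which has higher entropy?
17-sided die

Both are uniform distributions; for uniform over n outcomes, H = log₂(n). H(17-sided) = log₂(17) = 4.087 bits and H(5-sided) = log₂(5) = 2.322 bits. More outcomes in a uniform distribution means higher entropy.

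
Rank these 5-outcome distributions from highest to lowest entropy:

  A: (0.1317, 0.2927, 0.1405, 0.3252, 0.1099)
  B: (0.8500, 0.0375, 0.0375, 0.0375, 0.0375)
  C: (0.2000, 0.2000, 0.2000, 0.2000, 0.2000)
C > A > B

Key insight: Entropy is maximized by uniform distributions and minimized by concentrated distributions.

- Uniform distributions have maximum entropy log₂(5) = 2.3219 bits
- The more "peaked" or concentrated a distribution, the lower its entropy

Entropies:
  H(A) = 2.1789 bits
  H(B) = 0.9098 bits
  H(C) = 2.3219 bits

Ranking: C > A > B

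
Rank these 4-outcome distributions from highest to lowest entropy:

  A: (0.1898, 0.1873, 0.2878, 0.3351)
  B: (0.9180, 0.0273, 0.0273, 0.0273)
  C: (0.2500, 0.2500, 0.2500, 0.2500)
C > A > B

Key insight: Entropy is maximized by uniform distributions and minimized by concentrated distributions.

- Uniform distributions have maximum entropy log₂(4) = 2.0000 bits
- The more "peaked" or concentrated a distribution, the lower its entropy

Entropies:
  H(A) = 1.9534 bits
  H(B) = 0.5392 bits
  H(C) = 2.0000 bits

Ranking: C > A > B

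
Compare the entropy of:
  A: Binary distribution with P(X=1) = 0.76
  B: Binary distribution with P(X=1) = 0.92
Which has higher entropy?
A

For binary distributions, entropy is maximized at p=0.5 and decreases as p moves toward 0 or 1.

H(A) = H(0.76) = 0.7950 bits
H(B) = H(0.92) = 0.4022 bits

Distribution A (p=0.76) is closer to uniform (p=0.5), so it has higher entropy.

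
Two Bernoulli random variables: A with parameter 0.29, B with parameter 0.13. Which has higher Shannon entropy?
A

For binary distributions, entropy is maximized at p=0.5 and decreases as p moves toward 0 or 1.

H(A) = H(0.29) = 0.8687 bits
H(B) = H(0.13) = 0.5574 bits

Distribution A (p=0.29) is closer to uniform (p=0.5), so it has higher entropy.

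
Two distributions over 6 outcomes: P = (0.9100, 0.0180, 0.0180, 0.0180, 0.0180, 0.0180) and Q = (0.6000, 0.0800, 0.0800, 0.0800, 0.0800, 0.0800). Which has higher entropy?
Q

P is highly concentrated on one outcome (91%), making it nearly deterministic. Q spreads its mass more evenly (max 60%). The more spread-out distribution has higher entropy: H(P) ≈ 0.645 bits, H(Q) ≈ 1.900 bits.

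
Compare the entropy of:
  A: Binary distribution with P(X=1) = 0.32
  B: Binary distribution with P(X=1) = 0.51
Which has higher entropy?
B

For binary distributions, entropy is maximized at p=0.5 and decreases as p moves toward 0 or 1.

H(A) = H(0.32) = 0.9044 bits
H(B) = H(0.51) = 0.9997 bits

Distribution B (p=0.51) is closer to uniform (p=0.5), so it has higher entropy.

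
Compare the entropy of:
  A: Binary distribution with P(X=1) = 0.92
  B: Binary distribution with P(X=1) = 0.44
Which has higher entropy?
B

For binary distributions, entropy is maximized at p=0.5 and decreases as p moves toward 0 or 1.

H(A) = H(0.92) = 0.4022 bits
H(B) = H(0.44) = 0.9896 bits

Distribution B (p=0.44) is closer to uniform (p=0.5), so it has higher entropy.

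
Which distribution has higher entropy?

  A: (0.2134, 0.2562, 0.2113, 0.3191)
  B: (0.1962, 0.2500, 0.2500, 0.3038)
B

Both distributions are close to uniform, making this a harder comparison.

H(A) = 1.9786 bits
H(B) = 1.9832 bits

The distribution closer to uniform has higher entropy.
Answer: B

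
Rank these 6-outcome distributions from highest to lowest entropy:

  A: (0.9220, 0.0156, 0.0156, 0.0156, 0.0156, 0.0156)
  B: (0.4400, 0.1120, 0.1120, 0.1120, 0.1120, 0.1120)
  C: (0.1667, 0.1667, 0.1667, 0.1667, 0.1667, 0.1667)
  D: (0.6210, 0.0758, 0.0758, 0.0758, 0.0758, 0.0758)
C > B > D > A

Key insight: Entropy is maximized by uniform distributions and minimized by concentrated distributions.

Entropies:
  H(A) = 0.5762 bits
  H(B) = 2.2899 bits
  H(C) = 2.5850 bits
  H(D) = 1.8373 bits

Ranking: C > B > D > A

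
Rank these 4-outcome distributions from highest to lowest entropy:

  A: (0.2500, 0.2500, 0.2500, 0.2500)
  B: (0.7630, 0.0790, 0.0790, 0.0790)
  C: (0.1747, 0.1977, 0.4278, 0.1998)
A > C > B

Key insight: Entropy is maximized by uniform distributions and minimized by concentrated distributions.

- Uniform distributions have maximum entropy log₂(4) = 2.0000 bits
- The more "peaked" or concentrated a distribution, the lower its entropy

Entropies:
  H(A) = 2.0000 bits
  H(B) = 1.1657 bits
  H(C) = 1.8904 bits

Ranking: A > C > B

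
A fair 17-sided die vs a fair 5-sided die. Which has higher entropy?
17-sided die

Both are uniform distributions; for uniform over n outcomes, H = log₂(n). H(17-sided) = log₂(17) = 4.087 bits and H(5-sided) = log₂(5) = 2.322 bits. More outcomes in a uniform distribution means higher entropy.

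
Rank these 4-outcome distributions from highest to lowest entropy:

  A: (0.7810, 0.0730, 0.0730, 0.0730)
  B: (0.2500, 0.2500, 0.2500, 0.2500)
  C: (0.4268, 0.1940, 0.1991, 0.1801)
B > C > A

Key insight: Entropy is maximized by uniform distributions and minimized by concentrated distributions.

- Uniform distributions have maximum entropy log₂(4) = 2.0000 bits
- The more "peaked" or concentrated a distribution, the lower its entropy

Entropies:
  H(A) = 1.1054 bits
  H(B) = 2.0000 bits
  H(C) = 1.8923 bits

Ranking: B > C > A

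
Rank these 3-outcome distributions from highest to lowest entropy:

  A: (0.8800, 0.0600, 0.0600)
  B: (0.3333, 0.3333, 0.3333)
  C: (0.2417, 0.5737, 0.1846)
B > C > A

Key insight: Entropy is maximized by uniform distributions and minimized by concentrated distributions.

- Uniform distributions have maximum entropy log₂(3) = 1.5850 bits
- The more "peaked" or concentrated a distribution, the lower its entropy

Entropies:
  H(A) = 0.6494 bits
  H(B) = 1.5850 bits
  H(C) = 1.4050 bits

Ranking: B > C > A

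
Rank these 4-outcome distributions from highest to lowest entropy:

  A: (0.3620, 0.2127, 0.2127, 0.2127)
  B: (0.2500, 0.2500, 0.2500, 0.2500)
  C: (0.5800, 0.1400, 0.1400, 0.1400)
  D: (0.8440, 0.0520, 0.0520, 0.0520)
B > A > C > D

Key insight: Entropy is maximized by uniform distributions and minimized by concentrated distributions.

Entropies:
  H(A) = 1.9555 bits
  H(B) = 2.0000 bits
  H(C) = 1.6471 bits
  H(D) = 0.8719 bits

Ranking: B > A > C > D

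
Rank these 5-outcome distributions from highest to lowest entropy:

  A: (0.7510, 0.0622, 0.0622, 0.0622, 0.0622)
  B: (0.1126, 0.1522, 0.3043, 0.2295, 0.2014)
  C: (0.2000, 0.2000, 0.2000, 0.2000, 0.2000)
C > B > A

Key insight: Entropy is maximized by uniform distributions and minimized by concentrated distributions.

- Uniform distributions have maximum entropy log₂(5) = 2.3219 bits
- The more "peaked" or concentrated a distribution, the lower its entropy

Entropies:
  H(A) = 1.3077 bits
  H(B) = 2.2434 bits
  H(C) = 2.3219 bits

Ranking: C > B > A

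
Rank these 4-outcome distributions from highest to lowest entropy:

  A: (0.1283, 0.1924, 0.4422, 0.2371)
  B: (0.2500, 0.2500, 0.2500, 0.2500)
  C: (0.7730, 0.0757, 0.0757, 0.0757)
B > A > C

Key insight: Entropy is maximized by uniform distributions and minimized by concentrated distributions.

- Uniform distributions have maximum entropy log₂(4) = 2.0000 bits
- The more "peaked" or concentrated a distribution, the lower its entropy

Entropies:
  H(A) = 1.8504 bits
  H(B) = 2.0000 bits
  H(C) = 1.1325 bits

Ranking: B > A > C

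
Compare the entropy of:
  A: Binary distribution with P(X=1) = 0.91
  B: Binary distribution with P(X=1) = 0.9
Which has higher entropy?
B

For binary distributions, entropy is maximized at p=0.5 and decreases as p moves toward 0 or 1.

H(A) = H(0.91) = 0.4365 bits
H(B) = H(0.9) = 0.4690 bits

Distribution B (p=0.9) is closer to uniform (p=0.5), so it has higher entropy.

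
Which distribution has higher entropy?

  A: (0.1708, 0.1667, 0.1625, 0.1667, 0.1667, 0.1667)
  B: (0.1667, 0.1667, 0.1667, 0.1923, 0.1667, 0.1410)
A

Both distributions are close to uniform, making this a harder comparison.

H(A) = 2.5848 bits
H(B) = 2.5792 bits

The distribution closer to uniform has higher entropy.
Answer: A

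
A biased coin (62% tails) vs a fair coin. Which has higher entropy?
Fair coin

The fair coin is uniform (p=0.5), maximizing binary entropy at 1 bit. The biased coin has H(0.62) ≈ 0.958 bits — its outcome is more predictable, so its entropy is lower.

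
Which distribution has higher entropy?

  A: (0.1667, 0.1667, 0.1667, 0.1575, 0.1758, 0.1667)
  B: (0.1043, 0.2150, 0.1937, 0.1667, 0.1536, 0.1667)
A

Both distributions are close to uniform, making this a harder comparison.

H(A) = 2.5842 bits
H(B) = 2.5525 bits

The distribution closer to uniform has higher entropy.
Answer: A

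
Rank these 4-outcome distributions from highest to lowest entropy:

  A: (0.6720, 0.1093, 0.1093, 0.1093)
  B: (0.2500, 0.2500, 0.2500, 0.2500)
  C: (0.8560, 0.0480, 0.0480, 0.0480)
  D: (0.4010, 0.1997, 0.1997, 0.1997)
B > D > A > C

Key insight: Entropy is maximized by uniform distributions and minimized by concentrated distributions.

Entropies:
  H(A) = 1.4327 bits
  H(B) = 2.0000 bits
  H(C) = 0.8229 bits
  H(D) = 1.9209 bits

Ranking: B > D > A > C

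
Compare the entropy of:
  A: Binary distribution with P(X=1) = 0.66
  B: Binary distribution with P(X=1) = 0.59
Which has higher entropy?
B

For binary distributions, entropy is maximized at p=0.5 and decreases as p moves toward 0 or 1.

H(A) = H(0.66) = 0.9248 bits
H(B) = H(0.59) = 0.9765 bits

Distribution B (p=0.59) is closer to uniform (p=0.5), so it has higher entropy.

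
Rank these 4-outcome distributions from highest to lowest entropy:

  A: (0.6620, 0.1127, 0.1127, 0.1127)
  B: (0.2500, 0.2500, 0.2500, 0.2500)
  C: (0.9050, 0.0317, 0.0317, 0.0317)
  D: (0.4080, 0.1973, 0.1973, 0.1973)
B > D > A > C

Key insight: Entropy is maximized by uniform distributions and minimized by concentrated distributions.

Entropies:
  H(A) = 1.4586 bits
  H(B) = 2.0000 bits
  H(C) = 0.6035 bits
  H(D) = 1.9137 bits

Ranking: B > D > A > C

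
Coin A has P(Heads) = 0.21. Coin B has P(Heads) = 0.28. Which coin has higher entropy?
B

For binary distributions, entropy is maximized at p=0.5 and decreases as p moves toward 0 or 1.

H(A) = H(0.21) = 0.7415 bits
H(B) = H(0.28) = 0.8555 bits

Distribution B (p=0.28) is closer to uniform (p=0.5), so it has higher entropy.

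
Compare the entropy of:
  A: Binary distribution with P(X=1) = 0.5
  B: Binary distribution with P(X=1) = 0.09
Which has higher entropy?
A

For binary distributions, entropy is maximized at p=0.5 and decreases as p moves toward 0 or 1.

H(A) = H(0.5) = 1.0000 bits
H(B) = H(0.09) = 0.4365 bits

Distribution A (p=0.5) is closer to uniform (p=0.5), so it has higher entropy.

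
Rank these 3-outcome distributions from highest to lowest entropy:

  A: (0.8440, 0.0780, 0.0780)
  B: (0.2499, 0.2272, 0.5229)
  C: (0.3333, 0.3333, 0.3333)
C > B > A

Key insight: Entropy is maximized by uniform distributions and minimized by concentrated distributions.

- Uniform distributions have maximum entropy log₂(3) = 1.5850 bits
- The more "peaked" or concentrated a distribution, the lower its entropy

Entropies:
  H(A) = 0.7807 bits
  H(B) = 1.4748 bits
  H(C) = 1.5850 bits

Ranking: C > B > A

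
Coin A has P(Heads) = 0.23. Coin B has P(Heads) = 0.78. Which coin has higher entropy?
A

For binary distributions, entropy is maximized at p=0.5 and decreases as p moves toward 0 or 1.

H(A) = H(0.23) = 0.7780 bits
H(B) = H(0.78) = 0.7602 bits

Distribution A (p=0.23) is closer to uniform (p=0.5), so it has higher entropy.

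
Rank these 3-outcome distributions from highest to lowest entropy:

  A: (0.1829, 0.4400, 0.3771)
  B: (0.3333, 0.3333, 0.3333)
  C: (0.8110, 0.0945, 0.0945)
B > A > C

Key insight: Entropy is maximized by uniform distributions and minimized by concentrated distributions.

- Uniform distributions have maximum entropy log₂(3) = 1.5850 bits
- The more "peaked" or concentrated a distribution, the lower its entropy

Entropies:
  H(A) = 1.5000 bits
  H(B) = 1.5850 bits
  H(C) = 0.8884 bits

Ranking: B > A > C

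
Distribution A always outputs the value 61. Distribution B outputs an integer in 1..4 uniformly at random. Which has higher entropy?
B

A is deterministic, so H(A) = 0. B is uniform over 4 outcomes, so H(B) = log₂(4) = 2.000 bits. Any distribution with genuine randomness has higher entropy than a deterministic one.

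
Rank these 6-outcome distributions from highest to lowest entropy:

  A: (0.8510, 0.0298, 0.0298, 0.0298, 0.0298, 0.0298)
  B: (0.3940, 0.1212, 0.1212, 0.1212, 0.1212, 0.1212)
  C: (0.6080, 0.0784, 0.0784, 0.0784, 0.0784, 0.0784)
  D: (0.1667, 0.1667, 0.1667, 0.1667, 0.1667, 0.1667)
D > B > C > A

Key insight: Entropy is maximized by uniform distributions and minimized by concentrated distributions.

Entropies:
  H(A) = 0.9533 bits
  H(B) = 2.3744 bits
  H(C) = 1.8763 bits
  H(D) = 2.5850 bits

Ranking: D > B > C > A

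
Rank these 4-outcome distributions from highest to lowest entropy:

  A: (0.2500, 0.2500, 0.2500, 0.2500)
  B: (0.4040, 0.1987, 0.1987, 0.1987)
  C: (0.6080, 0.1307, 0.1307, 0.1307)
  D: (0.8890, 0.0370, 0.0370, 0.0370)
A > B > C > D

Key insight: Entropy is maximized by uniform distributions and minimized by concentrated distributions.

Entropies:
  H(A) = 2.0000 bits
  H(B) = 1.9179 bits
  H(C) = 1.5874 bits
  H(D) = 0.6789 bits

Ranking: A > B > C > D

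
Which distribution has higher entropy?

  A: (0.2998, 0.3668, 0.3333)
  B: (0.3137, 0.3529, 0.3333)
B

Both distributions are close to uniform, making this a harder comparison.

H(A) = 1.5801 bits
H(B) = 1.5833 bits

The distribution closer to uniform has higher entropy.
Answer: B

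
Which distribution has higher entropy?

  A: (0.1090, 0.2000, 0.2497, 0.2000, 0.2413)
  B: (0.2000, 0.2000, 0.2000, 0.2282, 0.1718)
B

Both distributions are close to uniform, making this a harder comparison.

H(A) = 2.2721 bits
H(B) = 2.3162 bits

The distribution closer to uniform has higher entropy.
Answer: B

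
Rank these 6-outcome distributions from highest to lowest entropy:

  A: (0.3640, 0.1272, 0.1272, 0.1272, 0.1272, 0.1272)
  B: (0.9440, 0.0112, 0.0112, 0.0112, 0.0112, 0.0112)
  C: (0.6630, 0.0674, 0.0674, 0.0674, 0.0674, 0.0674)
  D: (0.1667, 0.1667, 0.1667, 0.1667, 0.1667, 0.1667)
D > A > C > B

Key insight: Entropy is maximized by uniform distributions and minimized by concentrated distributions.

Entropies:
  H(A) = 2.4227 bits
  H(B) = 0.4414 bits
  H(C) = 1.7044 bits
  H(D) = 2.5850 bits

Ranking: D > A > C > B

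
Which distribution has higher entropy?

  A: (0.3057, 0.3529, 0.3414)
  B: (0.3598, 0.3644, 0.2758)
A

Both distributions are close to uniform, making this a harder comparison.

H(A) = 1.5823 bits
H(B) = 1.5738 bits

The distribution closer to uniform has higher entropy.
Answer: A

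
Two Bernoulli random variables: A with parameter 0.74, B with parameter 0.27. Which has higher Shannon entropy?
B

For binary distributions, entropy is maximized at p=0.5 and decreases as p moves toward 0 or 1.

H(A) = H(0.74) = 0.8267 bits
H(B) = H(0.27) = 0.8415 bits

Distribution B (p=0.27) is closer to uniform (p=0.5), so it has higher entropy.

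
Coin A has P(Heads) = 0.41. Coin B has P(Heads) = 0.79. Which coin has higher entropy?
A

For binary distributions, entropy is maximized at p=0.5 and decreases as p moves toward 0 or 1.

H(A) = H(0.41) = 0.9765 bits
H(B) = H(0.79) = 0.7415 bits

Distribution A (p=0.41) is closer to uniform (p=0.5), so it has higher entropy.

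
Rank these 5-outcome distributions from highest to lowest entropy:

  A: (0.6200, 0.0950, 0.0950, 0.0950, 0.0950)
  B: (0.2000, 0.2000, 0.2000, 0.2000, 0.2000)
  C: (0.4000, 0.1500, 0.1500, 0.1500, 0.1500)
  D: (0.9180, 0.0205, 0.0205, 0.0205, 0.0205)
B > C > A > D

Key insight: Entropy is maximized by uniform distributions and minimized by concentrated distributions.

Entropies:
  H(A) = 1.7180 bits
  H(B) = 2.3219 bits
  H(C) = 2.1710 bits
  H(D) = 0.5732 bits

Ranking: B > C > A > D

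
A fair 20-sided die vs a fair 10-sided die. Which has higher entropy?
20-sided die

Both are uniform distributions; for uniform over n outcomes, H = log₂(n). H(20-sided) = log₂(20) = 4.322 bits and H(10-sided) = log₂(10) = 3.322 bits. More outcomes in a uniform distribution means higher entropy.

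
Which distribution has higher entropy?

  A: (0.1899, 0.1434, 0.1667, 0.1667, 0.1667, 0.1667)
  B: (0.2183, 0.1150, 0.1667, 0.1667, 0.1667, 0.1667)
A

Both distributions are close to uniform, making this a harder comparison.

H(A) = 2.5803 bits
H(B) = 2.5615 bits

The distribution closer to uniform has higher entropy.
Answer: A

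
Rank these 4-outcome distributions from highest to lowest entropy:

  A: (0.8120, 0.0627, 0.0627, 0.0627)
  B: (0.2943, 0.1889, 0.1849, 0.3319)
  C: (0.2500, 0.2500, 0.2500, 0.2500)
C > B > A

Key insight: Entropy is maximized by uniform distributions and minimized by concentrated distributions.

- Uniform distributions have maximum entropy log₂(4) = 2.0000 bits
- The more "peaked" or concentrated a distribution, the lower its entropy

Entropies:
  H(A) = 0.9952 bits
  H(B) = 1.9519 bits
  H(C) = 2.0000 bits

Ranking: C > B > A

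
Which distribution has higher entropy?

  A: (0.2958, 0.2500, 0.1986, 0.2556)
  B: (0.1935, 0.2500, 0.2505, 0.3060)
A

Both distributions are close to uniform, making this a harder comparison.

H(A) = 1.9860 bits
H(B) = 1.9816 bits

The distribution closer to uniform has higher entropy.
Answer: A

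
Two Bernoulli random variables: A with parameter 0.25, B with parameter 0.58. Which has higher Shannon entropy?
B

For binary distributions, entropy is maximized at p=0.5 and decreases as p moves toward 0 or 1.

H(A) = H(0.25) = 0.8113 bits
H(B) = H(0.58) = 0.9815 bits

Distribution B (p=0.58) is closer to uniform (p=0.5), so it has higher entropy.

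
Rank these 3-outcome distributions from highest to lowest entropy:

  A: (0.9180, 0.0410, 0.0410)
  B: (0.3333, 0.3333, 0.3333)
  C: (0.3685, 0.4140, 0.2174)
B > C > A

Key insight: Entropy is maximized by uniform distributions and minimized by concentrated distributions.

- Uniform distributions have maximum entropy log₂(3) = 1.5850 bits
- The more "peaked" or concentrated a distribution, the lower its entropy

Entropies:
  H(A) = 0.4912 bits
  H(B) = 1.5850 bits
  H(C) = 1.5361 bits

Ranking: B > C > A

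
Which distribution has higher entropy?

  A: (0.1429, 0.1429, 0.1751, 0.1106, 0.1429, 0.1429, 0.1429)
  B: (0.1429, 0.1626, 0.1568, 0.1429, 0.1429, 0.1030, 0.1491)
A

Both distributions are close to uniform, making this a harder comparison.

H(A) = 2.7968 bits
H(B) = 2.7954 bits

The distribution closer to uniform has higher entropy.
Answer: A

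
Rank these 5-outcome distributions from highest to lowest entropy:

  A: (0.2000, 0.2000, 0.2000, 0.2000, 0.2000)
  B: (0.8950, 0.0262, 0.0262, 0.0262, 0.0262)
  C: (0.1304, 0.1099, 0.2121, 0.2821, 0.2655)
A > C > B

Key insight: Entropy is maximized by uniform distributions and minimized by concentrated distributions.

- Uniform distributions have maximum entropy log₂(5) = 2.3219 bits
- The more "peaked" or concentrated a distribution, the lower its entropy

Entropies:
  H(A) = 2.3219 bits
  H(B) = 0.6946 bits
  H(C) = 2.2309 bits

Ranking: A > C > B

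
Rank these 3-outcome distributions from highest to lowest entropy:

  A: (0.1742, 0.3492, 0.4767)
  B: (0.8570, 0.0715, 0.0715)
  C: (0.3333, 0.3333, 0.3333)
C > A > B

Key insight: Entropy is maximized by uniform distributions and minimized by concentrated distributions.

- Uniform distributions have maximum entropy log₂(3) = 1.5850 bits
- The more "peaked" or concentrated a distribution, the lower its entropy

Entropies:
  H(A) = 1.4787 bits
  H(B) = 0.7350 bits
  H(C) = 1.5850 bits

Ranking: C > A > B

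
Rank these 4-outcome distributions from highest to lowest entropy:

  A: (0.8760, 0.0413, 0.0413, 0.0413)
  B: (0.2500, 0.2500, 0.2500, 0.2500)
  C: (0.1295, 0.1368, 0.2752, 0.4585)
B > C > A

Key insight: Entropy is maximized by uniform distributions and minimized by concentrated distributions.

- Uniform distributions have maximum entropy log₂(4) = 2.0000 bits
- The more "peaked" or concentrated a distribution, the lower its entropy

Entropies:
  H(A) = 0.7373 bits
  H(B) = 2.0000 bits
  H(C) = 1.8025 bits

Ranking: B > C > A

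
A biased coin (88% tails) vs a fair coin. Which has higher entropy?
Fair coin

The fair coin is uniform (p=0.5), maximizing binary entropy at 1 bit. The biased coin has H(0.88) ≈ 0.529 bits — its outcome is more predictable, so its entropy is lower.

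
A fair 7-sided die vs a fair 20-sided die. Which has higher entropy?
20-sided die

Both are uniform distributions; for uniform over n outcomes, H = log₂(n). H(7-sided) = log₂(7) = 2.807 bits and H(20-sided) = log₂(20) = 4.322 bits. More outcomes in a uniform distribution means higher entropy.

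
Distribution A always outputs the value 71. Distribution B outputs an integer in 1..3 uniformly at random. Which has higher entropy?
B

A is deterministic, so H(A) = 0. B is uniform over 3 outcomes, so H(B) = log₂(3) = 1.585 bits. Any distribution with genuine randomness has higher entropy than a deterministic one.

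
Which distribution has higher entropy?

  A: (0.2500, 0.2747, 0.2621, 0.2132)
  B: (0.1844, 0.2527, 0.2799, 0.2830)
A

Both distributions are close to uniform, making this a harder comparison.

H(A) = 1.9938 bits
H(B) = 1.9808 bits

The distribution closer to uniform has higher entropy.
Answer: A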